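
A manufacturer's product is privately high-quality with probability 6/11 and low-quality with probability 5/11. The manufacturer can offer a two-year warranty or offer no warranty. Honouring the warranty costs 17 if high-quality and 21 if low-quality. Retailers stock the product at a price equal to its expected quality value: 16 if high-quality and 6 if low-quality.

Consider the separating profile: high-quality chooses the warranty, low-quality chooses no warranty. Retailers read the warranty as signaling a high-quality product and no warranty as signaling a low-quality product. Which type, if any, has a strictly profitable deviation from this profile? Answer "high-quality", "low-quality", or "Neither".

The warranty pays 16; no warranty pays 6.
high-quality: assigned the warranty, nets 16 − 17 = -1; deviating to no warranty nets 6.
low-quality: assigned no warranty, nets 6; deviating to the warranty nets 16 − 21 = -5.
The high-quality type gains 7 by deviating.

high-quality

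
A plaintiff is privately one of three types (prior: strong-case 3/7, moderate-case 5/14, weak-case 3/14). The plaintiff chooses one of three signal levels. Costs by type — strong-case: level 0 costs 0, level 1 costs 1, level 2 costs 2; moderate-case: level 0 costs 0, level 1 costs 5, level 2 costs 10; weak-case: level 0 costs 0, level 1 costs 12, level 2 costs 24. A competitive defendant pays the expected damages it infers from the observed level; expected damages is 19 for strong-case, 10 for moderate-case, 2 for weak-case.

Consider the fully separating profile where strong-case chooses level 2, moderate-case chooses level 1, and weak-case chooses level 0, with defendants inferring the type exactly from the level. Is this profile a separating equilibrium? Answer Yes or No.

Separating settlements: level 2 → 19, level 1 → 10, level 0 → 2.
strong-case (assigned level 2): level 0: 2 − 0 = 2; level 1: 10 − 1 = 9; level 2: 19 − 2 = 17. strong-case stays.
moderate-case (assigned level 1): level 0: 2 − 0 = 2; level 1: 10 − 5 = 5; level 2: 19 − 10 = 9. moderate-case prefers level 2.
weak-case (assigned level 0): level 0: 2 − 0 = 2; level 1: 10 − 12 = -2; level 2: 19 − 24 = -5. weak-case stays.
At least one type deviates; the separating profile fails.

No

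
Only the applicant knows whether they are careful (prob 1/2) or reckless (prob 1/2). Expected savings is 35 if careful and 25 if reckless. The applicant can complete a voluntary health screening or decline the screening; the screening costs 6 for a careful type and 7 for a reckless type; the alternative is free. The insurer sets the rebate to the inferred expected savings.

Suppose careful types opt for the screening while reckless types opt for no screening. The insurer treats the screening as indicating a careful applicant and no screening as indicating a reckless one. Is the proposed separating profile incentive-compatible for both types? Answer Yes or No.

Under these beliefs, the screening earns rebate 35 and no screening earns rebate 25.
careful: the screening nets 35 − 6 = 29; no screening nets 25. careful prefers the screening.
reckless: the screening nets 35 − 7 = 28; no screening nets 25. reckless would deviate to the screening.
reckless has a profitable deviation, so the profile is not an equilibrium.

No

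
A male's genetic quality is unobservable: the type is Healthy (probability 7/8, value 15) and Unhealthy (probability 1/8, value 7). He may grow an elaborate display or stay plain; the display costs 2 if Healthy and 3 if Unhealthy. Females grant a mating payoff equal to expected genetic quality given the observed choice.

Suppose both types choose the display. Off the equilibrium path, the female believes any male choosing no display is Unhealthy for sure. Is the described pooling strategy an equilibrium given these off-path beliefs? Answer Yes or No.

On path, the female holds the prior and pays 7/8·15 + 1/8·7 = 14. Off path (no display), believing Unhealthy, it pays 7.
Healthy: the display nets 14 − 2 = 12; no display nets 7. Healthy stays.
Unhealthy: the display nets 14 − 3 = 11; no display nets 7. Unhealthy stays.
No type deviates, so pooling is sustained.

Yes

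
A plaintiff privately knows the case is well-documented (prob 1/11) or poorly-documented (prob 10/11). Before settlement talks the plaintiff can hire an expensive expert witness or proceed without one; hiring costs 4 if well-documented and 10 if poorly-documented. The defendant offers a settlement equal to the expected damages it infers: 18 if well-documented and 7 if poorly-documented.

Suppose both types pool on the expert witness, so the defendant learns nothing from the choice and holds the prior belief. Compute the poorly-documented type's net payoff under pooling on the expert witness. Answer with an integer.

Pooled settlement = 1/11·18 + 10/11·7 = 8.
poorly-documented pays cost 10 for the expert witness, so net payoff = 8 − 10 = -2.

-2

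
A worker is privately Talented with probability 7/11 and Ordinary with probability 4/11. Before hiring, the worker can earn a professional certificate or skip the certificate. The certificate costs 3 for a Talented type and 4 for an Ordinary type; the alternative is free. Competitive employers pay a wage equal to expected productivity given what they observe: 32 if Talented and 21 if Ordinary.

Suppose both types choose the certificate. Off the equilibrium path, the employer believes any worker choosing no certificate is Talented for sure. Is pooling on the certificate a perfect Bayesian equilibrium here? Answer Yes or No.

On path, the employer holds the prior and pays 7/11·32 + 4/11·21 = 28. Off path (no certificate), believing Talented, it pays 32.
Talented: the certificate nets 28 − 3 = 25; no certificate nets 32. Talented would deviate.
Ordinary: the certificate nets 28 − 4 = 24; no certificate nets 32. Ordinary would deviate.
A type deviates, so pooling fails.

No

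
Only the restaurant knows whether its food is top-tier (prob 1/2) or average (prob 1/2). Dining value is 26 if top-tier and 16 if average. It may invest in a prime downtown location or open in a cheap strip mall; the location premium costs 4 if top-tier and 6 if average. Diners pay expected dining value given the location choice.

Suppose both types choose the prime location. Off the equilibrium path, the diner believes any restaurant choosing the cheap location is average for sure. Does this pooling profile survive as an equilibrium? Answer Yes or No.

No

On path, the diner holds the prior and pays 1/2·26 + 1/2·16 = 21. Off path (the cheap location), believing average, it pays 16.
top-tier: the prime location nets 21 − 4 = 17; the cheap location nets 16. top-tier stays.
average: the prime location nets 21 − 6 = 15; the cheap location nets 16. average would deviate.
A type deviates, so pooling fails.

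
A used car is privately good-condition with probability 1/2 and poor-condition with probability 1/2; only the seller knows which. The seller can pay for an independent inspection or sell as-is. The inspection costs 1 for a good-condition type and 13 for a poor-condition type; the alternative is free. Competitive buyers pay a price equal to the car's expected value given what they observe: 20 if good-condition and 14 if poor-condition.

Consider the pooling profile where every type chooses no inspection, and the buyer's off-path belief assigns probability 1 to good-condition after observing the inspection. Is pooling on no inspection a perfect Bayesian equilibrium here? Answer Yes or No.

On path, the buyer holds the prior and pays 1/2·20 + 1/2·14 = 17. Off path (the inspection), believing good-condition, it pays 20.
good-condition: no inspection nets 17; the inspection nets 20 − 1 = 19. good-condition would deviate.
poor-condition: no inspection nets 17; the inspection nets 20 − 13 = 7. poor-condition stays.
A type deviates, so pooling fails.

No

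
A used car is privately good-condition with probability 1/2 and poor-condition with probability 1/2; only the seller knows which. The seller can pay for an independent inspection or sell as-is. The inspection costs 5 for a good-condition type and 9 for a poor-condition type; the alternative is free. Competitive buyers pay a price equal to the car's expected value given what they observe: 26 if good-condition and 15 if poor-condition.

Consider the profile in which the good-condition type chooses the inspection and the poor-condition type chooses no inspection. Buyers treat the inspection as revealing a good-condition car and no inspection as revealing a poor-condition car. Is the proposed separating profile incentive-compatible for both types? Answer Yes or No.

No

Under these beliefs, the inspection earns price 26 and no inspection earns price 15.
good-condition: the inspection nets 26 − 5 = 21; no inspection nets 15. good-condition prefers the inspection.
poor-condition: the inspection nets 26 − 9 = 17; no inspection nets 15. poor-condition would deviate to the inspection.
poor-condition has a profitable deviation, so the profile is not an equilibrium.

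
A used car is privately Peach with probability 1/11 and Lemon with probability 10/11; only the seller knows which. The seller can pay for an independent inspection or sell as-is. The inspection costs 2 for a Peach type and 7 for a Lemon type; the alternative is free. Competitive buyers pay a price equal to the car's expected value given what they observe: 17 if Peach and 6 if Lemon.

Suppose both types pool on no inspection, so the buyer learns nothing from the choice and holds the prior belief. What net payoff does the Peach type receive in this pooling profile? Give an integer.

Pooled price = 1/11·17 + 10/11·6 = 7.
Peach pays no cost for no inspection, so net payoff = 7.

7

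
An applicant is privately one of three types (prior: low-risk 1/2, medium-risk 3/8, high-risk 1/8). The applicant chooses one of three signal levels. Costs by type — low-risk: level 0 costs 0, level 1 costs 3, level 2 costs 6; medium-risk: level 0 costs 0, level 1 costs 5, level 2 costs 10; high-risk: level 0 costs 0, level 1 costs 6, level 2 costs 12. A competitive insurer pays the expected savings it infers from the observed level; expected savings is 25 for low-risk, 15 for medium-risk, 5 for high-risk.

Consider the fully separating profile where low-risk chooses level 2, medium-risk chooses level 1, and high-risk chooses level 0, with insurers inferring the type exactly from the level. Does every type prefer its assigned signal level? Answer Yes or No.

Separating rebates: level 2 → 25, level 1 → 15, level 0 → 5.
low-risk (assigned level 2): level 0: 5 − 0 = 5; level 1: 15 − 3 = 12; level 2: 25 − 6 = 19. low-risk stays.
medium-risk (assigned level 1): level 0: 5 − 0 = 5; level 1: 15 − 5 = 10; level 2: 25 − 10 = 15. medium-risk prefers level 2.
high-risk (assigned level 0): level 0: 5 − 0 = 5; level 1: 15 − 6 = 9; level 2: 25 − 12 = 13. high-risk prefers level 2.
At least one type deviates; the separating profile fails.

No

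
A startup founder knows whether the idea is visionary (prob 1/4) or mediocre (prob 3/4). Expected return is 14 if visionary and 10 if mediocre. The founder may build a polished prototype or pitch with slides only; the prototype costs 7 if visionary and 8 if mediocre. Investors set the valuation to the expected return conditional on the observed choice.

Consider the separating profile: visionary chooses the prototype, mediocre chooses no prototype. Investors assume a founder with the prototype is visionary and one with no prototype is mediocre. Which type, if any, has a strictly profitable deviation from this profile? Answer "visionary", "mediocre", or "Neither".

The prototype pays 14; no prototype pays 10.
visionary: assigned the prototype, nets 14 − 7 = 7; deviating to no prototype nets 10.
mediocre: assigned no prototype, nets 10; deviating to the prototype nets 14 − 8 = 6.
The visionary type gains 3 by deviating.

visionary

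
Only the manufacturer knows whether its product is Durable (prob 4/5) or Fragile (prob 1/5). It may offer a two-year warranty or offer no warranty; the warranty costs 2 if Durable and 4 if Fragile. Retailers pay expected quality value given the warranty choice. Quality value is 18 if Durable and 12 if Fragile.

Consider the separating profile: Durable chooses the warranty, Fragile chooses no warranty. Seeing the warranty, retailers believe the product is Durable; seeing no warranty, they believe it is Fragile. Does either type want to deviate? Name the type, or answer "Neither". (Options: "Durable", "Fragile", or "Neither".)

The warranty pays 18; no warranty pays 12.
Durable: assigned the warranty, nets 18 − 2 = 16; deviating to no warranty nets 12.
Fragile: assigned no warranty, nets 12; deviating to the warranty nets 18 − 4 = 14.
The Fragile type gains 2 by deviating.

Fragile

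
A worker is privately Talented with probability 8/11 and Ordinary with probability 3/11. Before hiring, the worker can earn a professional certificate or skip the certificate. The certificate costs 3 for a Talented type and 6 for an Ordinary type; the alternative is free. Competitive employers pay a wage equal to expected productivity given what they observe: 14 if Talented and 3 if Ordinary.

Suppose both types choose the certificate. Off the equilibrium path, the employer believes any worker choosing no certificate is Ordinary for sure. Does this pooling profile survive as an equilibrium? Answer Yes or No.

Yes

On path, the employer holds the prior and pays 8/11·14 + 3/11·3 = 11. Off path (no certificate), believing Ordinary, it pays 3.
Talented: the certificate nets 11 − 3 = 8; no certificate nets 3. Talented stays.
Ordinary: the certificate nets 11 − 6 = 5; no certificate nets 3. Ordinary stays.
No type deviates, so pooling is sustained.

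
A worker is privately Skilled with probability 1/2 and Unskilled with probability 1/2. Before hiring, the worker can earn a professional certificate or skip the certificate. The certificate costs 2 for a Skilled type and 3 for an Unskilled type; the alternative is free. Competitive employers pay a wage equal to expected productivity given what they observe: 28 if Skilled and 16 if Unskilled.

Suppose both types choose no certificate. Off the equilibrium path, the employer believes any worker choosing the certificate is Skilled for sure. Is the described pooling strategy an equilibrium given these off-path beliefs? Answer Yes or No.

On path, the employer holds the prior and pays 1/2·28 + 1/2·16 = 22. Off path (the certificate), believing Skilled, it pays 28.
Skilled: no certificate nets 22; the certificate nets 28 − 2 = 26. Skilled would deviate.
Unskilled: no certificate nets 22; the certificate nets 28 − 3 = 25. Unskilled would deviate.
A type deviates, so pooling fails.

No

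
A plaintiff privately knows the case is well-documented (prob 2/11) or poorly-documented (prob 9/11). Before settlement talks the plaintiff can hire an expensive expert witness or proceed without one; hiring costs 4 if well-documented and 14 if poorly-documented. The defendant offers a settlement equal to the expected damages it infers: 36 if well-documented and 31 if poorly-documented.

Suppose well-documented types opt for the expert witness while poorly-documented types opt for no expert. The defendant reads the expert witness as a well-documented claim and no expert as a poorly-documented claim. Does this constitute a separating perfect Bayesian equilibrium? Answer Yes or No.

Under these beliefs, the expert witness earns settlement 36 and no expert earns settlement 31.
well-documented: the expert witness nets 36 − 4 = 32; no expert nets 31. well-documented prefers the expert witness.
poorly-documented: the expert witness nets 36 − 14 = 22; no expert nets 31. poorly-documented prefers no expert.
Neither type deviates, so the separating profile is an equilibrium.

Yes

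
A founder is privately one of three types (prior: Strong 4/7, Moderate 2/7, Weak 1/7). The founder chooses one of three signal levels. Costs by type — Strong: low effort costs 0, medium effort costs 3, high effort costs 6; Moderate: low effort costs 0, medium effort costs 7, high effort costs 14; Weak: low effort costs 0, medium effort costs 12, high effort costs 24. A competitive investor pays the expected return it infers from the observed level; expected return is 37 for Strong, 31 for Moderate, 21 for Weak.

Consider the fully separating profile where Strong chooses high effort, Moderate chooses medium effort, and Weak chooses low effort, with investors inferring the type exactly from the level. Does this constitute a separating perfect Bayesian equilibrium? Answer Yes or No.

Yes

Separating valuations: high effort → 37, medium effort → 31, low effort → 21.
Strong (assigned high effort): low effort: 21 − 0 = 21; medium effort: 31 − 3 = 28; high effort: 37 − 6 = 31. Strong stays.
Moderate (assigned medium effort): low effort: 21 − 0 = 21; medium effort: 31 − 7 = 24; high effort: 37 − 14 = 23. Moderate stays.
Weak (assigned low effort): low effort: 21 − 0 = 21; medium effort: 31 − 12 = 19; high effort: 37 − 24 = 13. Weak stays.
Every type prefers its assigned level; separation holds.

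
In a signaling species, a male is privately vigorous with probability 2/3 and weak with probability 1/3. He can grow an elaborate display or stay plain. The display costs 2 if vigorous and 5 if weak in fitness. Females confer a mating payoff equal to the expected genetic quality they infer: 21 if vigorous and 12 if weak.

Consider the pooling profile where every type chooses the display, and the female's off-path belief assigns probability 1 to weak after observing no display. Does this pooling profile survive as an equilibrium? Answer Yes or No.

Yes

On path, the female holds the prior and pays 2/3·21 + 1/3·12 = 18. Off path (no display), believing weak, it pays 12.
vigorous: the display nets 18 − 2 = 16; no display nets 12. vigorous stays.
weak: the display nets 18 − 5 = 13; no display nets 12. weak stays.
No type deviates, so pooling is sustained.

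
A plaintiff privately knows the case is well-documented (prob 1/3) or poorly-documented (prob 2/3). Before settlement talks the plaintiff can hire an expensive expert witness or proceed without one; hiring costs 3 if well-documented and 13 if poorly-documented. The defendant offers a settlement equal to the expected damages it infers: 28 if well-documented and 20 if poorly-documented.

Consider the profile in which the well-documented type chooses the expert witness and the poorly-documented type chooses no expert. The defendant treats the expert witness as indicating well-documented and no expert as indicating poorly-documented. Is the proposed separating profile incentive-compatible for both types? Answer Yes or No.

Under these beliefs, the expert witness earns settlement 28 and no expert earns settlement 20.
well-documented: the expert witness nets 28 − 3 = 25; no expert nets 20. well-documented prefers the expert witness.
poorly-documented: the expert witness nets 28 − 13 = 15; no expert nets 20. poorly-documented prefers no expert.
Neither type deviates, so the separating profile is an equilibrium.

Yes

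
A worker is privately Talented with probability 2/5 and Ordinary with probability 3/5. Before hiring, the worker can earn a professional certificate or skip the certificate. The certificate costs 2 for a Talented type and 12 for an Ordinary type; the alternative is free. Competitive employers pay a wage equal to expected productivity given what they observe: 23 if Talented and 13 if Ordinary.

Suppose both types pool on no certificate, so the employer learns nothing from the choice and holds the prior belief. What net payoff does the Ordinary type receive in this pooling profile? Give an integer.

Pooled wage = 2/5·23 + 3/5·13 = 17.
Ordinary pays no cost for no certificate, so net payoff = 17.

17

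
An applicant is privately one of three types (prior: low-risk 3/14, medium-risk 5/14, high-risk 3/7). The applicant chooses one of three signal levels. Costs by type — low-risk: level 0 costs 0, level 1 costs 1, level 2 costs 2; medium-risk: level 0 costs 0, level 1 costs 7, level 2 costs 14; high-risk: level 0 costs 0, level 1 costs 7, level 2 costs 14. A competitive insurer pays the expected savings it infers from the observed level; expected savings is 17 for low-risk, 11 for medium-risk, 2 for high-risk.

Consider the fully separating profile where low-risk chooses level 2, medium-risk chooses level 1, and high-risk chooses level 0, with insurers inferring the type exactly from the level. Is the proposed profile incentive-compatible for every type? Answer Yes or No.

No

Separating rebates: level 2 → 17, level 1 → 11, level 0 → 2.
low-risk (assigned level 2): level 0: 2 − 0 = 2; level 1: 11 − 1 = 10; level 2: 17 − 2 = 15. low-risk stays.
medium-risk (assigned level 1): level 0: 2 − 0 = 2; level 1: 11 − 7 = 4; level 2: 17 − 14 = 3. medium-risk stays.
high-risk (assigned level 0): level 0: 2 − 0 = 2; level 1: 11 − 7 = 4; level 2: 17 − 14 = 3. high-risk prefers level 1.
At least one type deviates; the separating profile fails.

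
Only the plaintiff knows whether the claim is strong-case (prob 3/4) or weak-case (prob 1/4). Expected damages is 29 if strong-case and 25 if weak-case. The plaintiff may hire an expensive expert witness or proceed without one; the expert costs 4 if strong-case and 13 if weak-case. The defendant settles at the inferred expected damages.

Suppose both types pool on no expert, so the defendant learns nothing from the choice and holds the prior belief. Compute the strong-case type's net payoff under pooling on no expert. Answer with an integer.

28

Pooled settlement = 3/4·29 + 1/4·25 = 28.
strong-case pays no cost for no expert, so net payoff = 28.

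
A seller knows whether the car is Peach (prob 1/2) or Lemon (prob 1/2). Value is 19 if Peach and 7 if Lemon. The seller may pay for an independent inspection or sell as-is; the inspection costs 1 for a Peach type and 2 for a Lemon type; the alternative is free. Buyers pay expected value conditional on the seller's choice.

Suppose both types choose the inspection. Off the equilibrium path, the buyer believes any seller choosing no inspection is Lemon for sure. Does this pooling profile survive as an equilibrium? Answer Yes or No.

Yes

On path, the buyer holds the prior and pays 1/2·19 + 1/2·7 = 13. Off path (no inspection), believing Lemon, it pays 7.
Peach: the inspection nets 13 − 1 = 12; no inspection nets 7. Peach stays.
Lemon: the inspection nets 13 − 2 = 11; no inspection nets 7. Lemon stays.
No type deviates, so pooling is sustained.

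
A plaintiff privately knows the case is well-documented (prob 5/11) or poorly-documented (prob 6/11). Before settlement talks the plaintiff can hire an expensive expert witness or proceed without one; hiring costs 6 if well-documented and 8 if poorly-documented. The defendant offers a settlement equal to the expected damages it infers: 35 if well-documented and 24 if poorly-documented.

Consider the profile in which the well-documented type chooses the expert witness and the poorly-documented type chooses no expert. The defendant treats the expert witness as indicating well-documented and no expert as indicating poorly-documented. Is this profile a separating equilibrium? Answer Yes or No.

Under these beliefs, the expert witness earns settlement 35 and no expert earns settlement 24.
well-documented: the expert witness nets 35 − 6 = 29; no expert nets 24. well-documented prefers the expert witness.
poorly-documented: the expert witness nets 35 − 8 = 27; no expert nets 24. poorly-documented would deviate to the expert witness.
poorly-documented has a profitable deviation, so the profile is not an equilibrium.

No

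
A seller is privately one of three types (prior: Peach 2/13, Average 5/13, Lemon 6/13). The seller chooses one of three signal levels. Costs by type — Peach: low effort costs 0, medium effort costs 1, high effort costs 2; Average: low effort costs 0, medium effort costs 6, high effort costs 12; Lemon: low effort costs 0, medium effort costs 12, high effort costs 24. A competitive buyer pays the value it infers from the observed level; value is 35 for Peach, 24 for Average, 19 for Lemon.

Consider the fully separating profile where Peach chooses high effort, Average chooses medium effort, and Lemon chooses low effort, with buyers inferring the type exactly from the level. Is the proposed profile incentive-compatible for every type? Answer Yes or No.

Separating prices: high effort → 35, medium effort → 24, low effort → 19.
Peach (assigned high effort): low effort: 19 − 0 = 19; medium effort: 24 − 1 = 23; high effort: 35 − 2 = 33. Peach stays.
Average (assigned medium effort): low effort: 19 − 0 = 19; medium effort: 24 − 6 = 18; high effort: 35 − 12 = 23. Average prefers high effort.
Lemon (assigned low effort): low effort: 19 − 0 = 19; medium effort: 24 − 12 = 12; high effort: 35 − 24 = 11. Lemon stays.
At least one type deviates; the separating profile fails.

No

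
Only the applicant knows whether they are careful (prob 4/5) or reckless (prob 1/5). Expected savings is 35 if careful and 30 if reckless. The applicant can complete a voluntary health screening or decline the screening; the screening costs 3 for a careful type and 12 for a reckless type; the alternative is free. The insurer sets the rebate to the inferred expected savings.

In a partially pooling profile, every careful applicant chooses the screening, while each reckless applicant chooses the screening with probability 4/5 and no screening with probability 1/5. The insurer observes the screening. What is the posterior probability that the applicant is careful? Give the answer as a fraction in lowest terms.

P(the screening) = (4/5)·1 + (1/5)·(4/5) = 24/25.
By Bayes' rule, P(careful | the screening) = (4/5) / (24/25) = 5/6.

5/6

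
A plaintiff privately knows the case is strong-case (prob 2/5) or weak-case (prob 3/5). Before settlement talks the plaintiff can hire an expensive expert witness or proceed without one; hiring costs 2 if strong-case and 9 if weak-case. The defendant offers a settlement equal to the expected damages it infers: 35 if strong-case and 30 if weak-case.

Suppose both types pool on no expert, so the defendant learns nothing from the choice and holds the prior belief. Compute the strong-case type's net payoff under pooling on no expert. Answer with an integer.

32

Pooled settlement = 2/5·35 + 3/5·30 = 32.
strong-case pays no cost for no expert, so net payoff = 32.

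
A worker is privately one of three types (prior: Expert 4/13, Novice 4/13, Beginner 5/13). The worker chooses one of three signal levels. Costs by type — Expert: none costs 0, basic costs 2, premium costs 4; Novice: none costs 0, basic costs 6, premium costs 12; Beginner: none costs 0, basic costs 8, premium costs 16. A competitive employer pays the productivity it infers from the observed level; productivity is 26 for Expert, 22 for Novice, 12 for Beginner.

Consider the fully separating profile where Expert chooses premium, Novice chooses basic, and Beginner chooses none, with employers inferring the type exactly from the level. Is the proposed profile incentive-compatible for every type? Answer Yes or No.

Separating wages: premium → 26, basic → 22, none → 12.
Expert (assigned premium): none: 12 − 0 = 12; basic: 22 − 2 = 20; premium: 26 − 4 = 22. Expert stays.
Novice (assigned basic): none: 12 − 0 = 12; basic: 22 − 6 = 16; premium: 26 − 12 = 14. Novice stays.
Beginner (assigned none): none: 12 − 0 = 12; basic: 22 − 8 = 14; premium: 26 − 16 = 10. Beginner prefers basic.
At least one type deviates; the separating profile fails.

No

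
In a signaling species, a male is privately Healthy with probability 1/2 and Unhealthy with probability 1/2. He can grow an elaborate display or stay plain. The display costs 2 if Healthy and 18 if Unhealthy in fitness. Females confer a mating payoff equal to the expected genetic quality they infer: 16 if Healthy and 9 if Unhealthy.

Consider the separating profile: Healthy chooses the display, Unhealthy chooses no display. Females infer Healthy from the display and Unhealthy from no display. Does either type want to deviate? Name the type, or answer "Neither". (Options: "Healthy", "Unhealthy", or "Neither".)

Neither

The display pays 16; no display pays 9.
Healthy: assigned the display, nets 16 − 2 = 14; deviating to no display nets 9.
Unhealthy: assigned no display, nets 9; deviating to the display nets 16 − 18 = -2.
Both types strictly prefer their assigned action; no profitable deviation.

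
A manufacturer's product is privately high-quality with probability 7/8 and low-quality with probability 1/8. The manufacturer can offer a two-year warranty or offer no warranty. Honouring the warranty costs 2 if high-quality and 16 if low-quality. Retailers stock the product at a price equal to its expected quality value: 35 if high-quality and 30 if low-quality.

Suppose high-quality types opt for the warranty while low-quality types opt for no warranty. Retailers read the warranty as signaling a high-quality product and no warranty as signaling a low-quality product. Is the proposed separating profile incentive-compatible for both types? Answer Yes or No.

Under these beliefs, the warranty earns price 35 and no warranty earns price 30.
high-quality: the warranty nets 35 − 2 = 33; no warranty nets 30. high-quality prefers the warranty.
low-quality: the warranty nets 35 − 16 = 19; no warranty nets 30. low-quality prefers no warranty.
Neither type deviates, so the separating profile is an equilibrium.

Yes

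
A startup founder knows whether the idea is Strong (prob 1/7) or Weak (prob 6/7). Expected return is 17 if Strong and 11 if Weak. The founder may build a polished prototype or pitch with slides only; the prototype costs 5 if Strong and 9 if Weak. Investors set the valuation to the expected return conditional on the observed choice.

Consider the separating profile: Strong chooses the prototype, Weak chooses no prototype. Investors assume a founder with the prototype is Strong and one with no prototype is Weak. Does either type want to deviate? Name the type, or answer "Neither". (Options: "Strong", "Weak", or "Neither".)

The prototype pays 17; no prototype pays 11.
Strong: assigned the prototype, nets 17 − 5 = 12; deviating to no prototype nets 11.
Weak: assigned no prototype, nets 11; deviating to the prototype nets 17 − 9 = 8.
Both types strictly prefer their assigned action; no profitable deviation.

Neither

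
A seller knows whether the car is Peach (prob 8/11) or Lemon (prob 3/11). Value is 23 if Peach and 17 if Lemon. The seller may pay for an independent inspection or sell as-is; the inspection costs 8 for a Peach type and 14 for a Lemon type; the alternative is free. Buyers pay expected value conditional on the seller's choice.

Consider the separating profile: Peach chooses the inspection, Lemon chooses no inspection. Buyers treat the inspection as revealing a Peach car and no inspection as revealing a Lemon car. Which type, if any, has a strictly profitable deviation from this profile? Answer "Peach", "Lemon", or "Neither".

Peach

The inspection pays 23; no inspection pays 17.
Peach: assigned the inspection, nets 23 − 8 = 15; deviating to no inspection nets 17.
Lemon: assigned no inspection, nets 17; deviating to the inspection nets 23 − 14 = 9.
The Peach type gains 2 by deviating.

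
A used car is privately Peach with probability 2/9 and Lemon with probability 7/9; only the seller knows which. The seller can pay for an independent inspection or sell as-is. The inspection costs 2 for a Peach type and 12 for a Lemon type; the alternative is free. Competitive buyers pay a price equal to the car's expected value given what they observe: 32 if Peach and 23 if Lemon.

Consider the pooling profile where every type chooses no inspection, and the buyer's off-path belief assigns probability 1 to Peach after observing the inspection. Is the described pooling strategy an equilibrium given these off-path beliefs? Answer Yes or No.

On path, the buyer holds the prior and pays 2/9·32 + 7/9·23 = 25. Off path (the inspection), believing Peach, it pays 32.
Peach: no inspection nets 25; the inspection nets 32 − 2 = 30. Peach would deviate.
Lemon: no inspection nets 25; the inspection nets 32 − 12 = 20. Lemon stays.
A type deviates, so pooling fails.

No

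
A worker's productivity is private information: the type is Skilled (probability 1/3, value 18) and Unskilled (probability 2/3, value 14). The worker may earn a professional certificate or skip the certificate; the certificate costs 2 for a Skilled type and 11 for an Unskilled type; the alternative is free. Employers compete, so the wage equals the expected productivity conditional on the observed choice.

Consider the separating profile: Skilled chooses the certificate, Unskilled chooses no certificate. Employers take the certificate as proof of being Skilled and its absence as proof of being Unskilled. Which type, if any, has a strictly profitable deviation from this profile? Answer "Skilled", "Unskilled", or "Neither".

The certificate pays 18; no certificate pays 14.
Skilled: assigned the certificate, nets 18 − 2 = 16; deviating to no certificate nets 14.
Unskilled: assigned no certificate, nets 14; deviating to the certificate nets 18 − 11 = 7.
Both types strictly prefer their assigned action; no profitable deviation.

Neither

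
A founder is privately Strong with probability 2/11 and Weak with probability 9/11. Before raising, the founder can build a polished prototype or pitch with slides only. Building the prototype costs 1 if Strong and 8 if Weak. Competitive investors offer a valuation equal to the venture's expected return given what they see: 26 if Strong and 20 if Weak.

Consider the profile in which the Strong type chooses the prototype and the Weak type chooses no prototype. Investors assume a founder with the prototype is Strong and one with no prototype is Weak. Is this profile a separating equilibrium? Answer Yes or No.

Yes

Under these beliefs, the prototype earns valuation 26 and no prototype earns valuation 20.
Strong: the prototype nets 26 − 1 = 25; no prototype nets 20. Strong prefers the prototype.
Weak: the prototype nets 26 − 8 = 18; no prototype nets 20. Weak prefers no prototype.
Neither type deviates, so the separating profile is an equilibrium.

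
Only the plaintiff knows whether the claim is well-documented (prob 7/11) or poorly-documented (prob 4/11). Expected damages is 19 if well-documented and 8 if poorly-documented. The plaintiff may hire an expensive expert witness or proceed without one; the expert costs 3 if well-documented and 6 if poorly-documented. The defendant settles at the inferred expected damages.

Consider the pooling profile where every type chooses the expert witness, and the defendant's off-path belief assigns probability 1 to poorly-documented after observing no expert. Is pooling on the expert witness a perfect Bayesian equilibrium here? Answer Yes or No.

On path, the defendant holds the prior and pays 7/11·19 + 4/11·8 = 15. Off path (no expert), believing poorly-documented, it pays 8.
well-documented: the expert witness nets 15 − 3 = 12; no expert nets 8. well-documented stays.
poorly-documented: the expert witness nets 15 − 6 = 9; no expert nets 8. poorly-documented stays.
No type deviates, so pooling is sustained.

Yes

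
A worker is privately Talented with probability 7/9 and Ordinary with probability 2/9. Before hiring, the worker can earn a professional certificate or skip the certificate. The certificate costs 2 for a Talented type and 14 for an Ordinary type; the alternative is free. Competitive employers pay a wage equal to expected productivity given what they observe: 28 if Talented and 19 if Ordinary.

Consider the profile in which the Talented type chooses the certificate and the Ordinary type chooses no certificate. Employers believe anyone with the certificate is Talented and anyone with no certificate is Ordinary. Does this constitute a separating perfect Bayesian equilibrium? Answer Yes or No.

Under these beliefs, the certificate earns wage 28 and no certificate earns wage 19.
Talented: the certificate nets 28 − 2 = 26; no certificate nets 19. Talented prefers the certificate.
Ordinary: the certificate nets 28 − 14 = 14; no certificate nets 19. Ordinary prefers no certificate.
Neither type deviates, so the separating profile is an equilibrium.

Yes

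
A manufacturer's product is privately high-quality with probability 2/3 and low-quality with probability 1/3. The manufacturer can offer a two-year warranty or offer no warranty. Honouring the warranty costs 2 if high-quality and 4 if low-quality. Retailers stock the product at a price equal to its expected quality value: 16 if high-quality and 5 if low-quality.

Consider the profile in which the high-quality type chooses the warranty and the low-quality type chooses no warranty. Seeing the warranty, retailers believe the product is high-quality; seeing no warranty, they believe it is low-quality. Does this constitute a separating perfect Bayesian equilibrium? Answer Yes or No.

Under these beliefs, the warranty earns price 16 and no warranty earns price 5.
high-quality: the warranty nets 16 − 2 = 14; no warranty nets 5. high-quality prefers the warranty.
low-quality: the warranty nets 16 − 4 = 12; no warranty nets 5. low-quality would deviate to the warranty.
low-quality has a profitable deviation, so the profile is not an equilibrium.

No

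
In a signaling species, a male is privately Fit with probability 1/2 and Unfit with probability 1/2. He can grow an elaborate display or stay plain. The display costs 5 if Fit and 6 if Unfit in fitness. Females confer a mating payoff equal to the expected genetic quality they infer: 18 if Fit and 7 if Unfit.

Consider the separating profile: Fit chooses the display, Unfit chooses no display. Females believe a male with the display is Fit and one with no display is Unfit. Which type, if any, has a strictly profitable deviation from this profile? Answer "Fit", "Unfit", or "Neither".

Unfit

The display pays 18; no display pays 7.
Fit: assigned the display, nets 18 − 5 = 13; deviating to no display nets 7.
Unfit: assigned no display, nets 7; deviating to the display nets 18 − 6 = 12.
The Unfit type gains 5 by deviating.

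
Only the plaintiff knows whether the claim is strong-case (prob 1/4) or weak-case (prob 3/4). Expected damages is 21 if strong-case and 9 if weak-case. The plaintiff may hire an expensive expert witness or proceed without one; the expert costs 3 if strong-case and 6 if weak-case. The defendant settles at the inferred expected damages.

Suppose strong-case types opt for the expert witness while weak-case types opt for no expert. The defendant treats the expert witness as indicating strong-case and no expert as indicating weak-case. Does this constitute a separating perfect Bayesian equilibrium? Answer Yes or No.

No

Under these beliefs, the expert witness earns settlement 21 and no expert earns settlement 9.
strong-case: the expert witness nets 21 − 3 = 18; no expert nets 9. strong-case prefers the expert witness.
weak-case: the expert witness nets 21 − 6 = 15; no expert nets 9. weak-case would deviate to the expert witness.
weak-case has a profitable deviation, so the profile is not an equilibrium.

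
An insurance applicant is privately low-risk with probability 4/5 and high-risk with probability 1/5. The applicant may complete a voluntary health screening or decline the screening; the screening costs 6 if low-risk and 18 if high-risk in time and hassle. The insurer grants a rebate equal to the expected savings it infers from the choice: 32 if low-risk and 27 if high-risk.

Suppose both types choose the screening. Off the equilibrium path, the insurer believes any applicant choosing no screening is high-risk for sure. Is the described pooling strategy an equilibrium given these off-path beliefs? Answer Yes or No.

No

On path, the insurer holds the prior and pays 4/5·32 + 1/5·27 = 31. Off path (no screening), believing high-risk, it pays 27.
low-risk: the screening nets 31 − 6 = 25; no screening nets 27. low-risk would deviate.
high-risk: the screening nets 31 − 18 = 13; no screening nets 27. high-risk would deviate.
A type deviates, so pooling fails.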